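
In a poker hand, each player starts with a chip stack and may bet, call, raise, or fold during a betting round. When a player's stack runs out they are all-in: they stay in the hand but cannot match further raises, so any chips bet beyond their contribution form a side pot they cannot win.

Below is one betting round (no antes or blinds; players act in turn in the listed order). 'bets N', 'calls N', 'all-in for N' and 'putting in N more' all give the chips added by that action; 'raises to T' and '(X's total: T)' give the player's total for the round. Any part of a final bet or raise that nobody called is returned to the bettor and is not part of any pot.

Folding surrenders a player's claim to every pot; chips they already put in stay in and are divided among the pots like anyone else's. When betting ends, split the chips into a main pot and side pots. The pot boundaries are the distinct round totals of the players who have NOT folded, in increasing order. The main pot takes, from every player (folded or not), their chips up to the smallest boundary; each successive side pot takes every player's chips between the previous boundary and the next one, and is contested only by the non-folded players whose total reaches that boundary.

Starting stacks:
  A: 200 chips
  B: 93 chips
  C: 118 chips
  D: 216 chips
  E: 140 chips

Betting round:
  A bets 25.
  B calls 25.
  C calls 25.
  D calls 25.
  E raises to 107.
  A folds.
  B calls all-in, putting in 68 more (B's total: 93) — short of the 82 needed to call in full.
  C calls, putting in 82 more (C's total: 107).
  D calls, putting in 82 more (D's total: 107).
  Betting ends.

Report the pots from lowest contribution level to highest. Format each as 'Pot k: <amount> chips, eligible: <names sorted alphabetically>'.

Contributions: A=25, B=93, C=107, D=107, E=107
Folded: A
Pot levels (distinct totals of non-folded players): 93, 107
Layer 1-93: A 25 + B 93 + C 93 + D 93 + E 93 = 397 chips; eligible B, C, D, E
Layer 94-107: 14 each from C, D, E = 14*3 = 42 chips; eligible C, D, E

Pot 1: 397 chips, eligible: B, C, D, E
Pot 2: 42 chips, eligible: C, D, E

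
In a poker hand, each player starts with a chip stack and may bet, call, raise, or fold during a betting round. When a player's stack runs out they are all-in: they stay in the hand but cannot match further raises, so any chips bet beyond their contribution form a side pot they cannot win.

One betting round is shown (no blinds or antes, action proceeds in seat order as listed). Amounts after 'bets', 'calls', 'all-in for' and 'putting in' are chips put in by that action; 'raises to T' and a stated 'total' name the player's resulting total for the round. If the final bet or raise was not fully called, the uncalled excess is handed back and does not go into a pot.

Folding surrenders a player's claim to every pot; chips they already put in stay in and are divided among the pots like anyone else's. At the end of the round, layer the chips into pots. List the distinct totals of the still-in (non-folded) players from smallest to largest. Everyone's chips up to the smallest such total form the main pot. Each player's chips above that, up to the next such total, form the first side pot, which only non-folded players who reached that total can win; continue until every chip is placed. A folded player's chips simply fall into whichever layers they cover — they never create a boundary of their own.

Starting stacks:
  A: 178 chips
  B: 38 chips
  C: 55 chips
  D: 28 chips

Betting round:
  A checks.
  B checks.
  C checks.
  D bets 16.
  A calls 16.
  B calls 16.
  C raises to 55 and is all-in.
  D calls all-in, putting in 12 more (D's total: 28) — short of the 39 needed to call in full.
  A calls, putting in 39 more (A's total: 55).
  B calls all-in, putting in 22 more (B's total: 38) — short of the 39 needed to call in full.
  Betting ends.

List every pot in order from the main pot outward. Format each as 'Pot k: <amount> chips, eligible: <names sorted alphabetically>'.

Pot 1: 112 chips, eligible: A, B, C, D
Pot 2: 30 chips, eligible: A, B, C
Pot 3: 34 chips, eligible: A, C

Derivation:
Contributions: A=55, B=38, C=55, D=28
Pot levels (distinct totals of non-folded players): 28, 38, 55
Layer 1-28: 28 each from A, B, C, D = 28*4 = 112 chips; eligible A, B, C, D
Layer 29-38: 10 each from A, B, C = 10*3 = 30 chips; eligible A, B, C
Layer 39-55: 17 each from A, C = 17*2 = 34 chips; eligible A, C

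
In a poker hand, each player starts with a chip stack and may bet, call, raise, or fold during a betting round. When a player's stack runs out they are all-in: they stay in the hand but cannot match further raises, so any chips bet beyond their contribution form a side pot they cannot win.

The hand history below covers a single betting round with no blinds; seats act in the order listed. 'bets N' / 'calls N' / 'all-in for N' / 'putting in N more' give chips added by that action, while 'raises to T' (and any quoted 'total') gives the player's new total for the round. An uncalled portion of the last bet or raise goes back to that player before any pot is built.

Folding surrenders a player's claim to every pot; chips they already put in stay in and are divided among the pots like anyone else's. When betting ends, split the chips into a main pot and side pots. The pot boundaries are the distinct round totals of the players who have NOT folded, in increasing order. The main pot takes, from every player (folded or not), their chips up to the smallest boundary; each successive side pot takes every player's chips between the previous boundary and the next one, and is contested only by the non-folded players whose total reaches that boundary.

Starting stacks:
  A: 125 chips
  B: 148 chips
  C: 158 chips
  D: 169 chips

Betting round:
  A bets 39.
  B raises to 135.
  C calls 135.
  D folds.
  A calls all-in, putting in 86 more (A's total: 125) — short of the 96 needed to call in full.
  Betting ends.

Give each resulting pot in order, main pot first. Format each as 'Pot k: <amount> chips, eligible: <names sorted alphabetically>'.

Pot 1: 375 chips, eligible: A, B, C
Pot 2: 20 chips, eligible: B, C

Derivation:
Contributions: A=125, B=135, C=135
Folded: D
Pot levels (distinct totals of non-folded players): 125, 135
Layer 1-125: 125 each from A, B, C = 125*3 = 375 chips; eligible A, B, C
Layer 126-135: 10 each from B, C = 10*2 = 20 chips; eligible B, C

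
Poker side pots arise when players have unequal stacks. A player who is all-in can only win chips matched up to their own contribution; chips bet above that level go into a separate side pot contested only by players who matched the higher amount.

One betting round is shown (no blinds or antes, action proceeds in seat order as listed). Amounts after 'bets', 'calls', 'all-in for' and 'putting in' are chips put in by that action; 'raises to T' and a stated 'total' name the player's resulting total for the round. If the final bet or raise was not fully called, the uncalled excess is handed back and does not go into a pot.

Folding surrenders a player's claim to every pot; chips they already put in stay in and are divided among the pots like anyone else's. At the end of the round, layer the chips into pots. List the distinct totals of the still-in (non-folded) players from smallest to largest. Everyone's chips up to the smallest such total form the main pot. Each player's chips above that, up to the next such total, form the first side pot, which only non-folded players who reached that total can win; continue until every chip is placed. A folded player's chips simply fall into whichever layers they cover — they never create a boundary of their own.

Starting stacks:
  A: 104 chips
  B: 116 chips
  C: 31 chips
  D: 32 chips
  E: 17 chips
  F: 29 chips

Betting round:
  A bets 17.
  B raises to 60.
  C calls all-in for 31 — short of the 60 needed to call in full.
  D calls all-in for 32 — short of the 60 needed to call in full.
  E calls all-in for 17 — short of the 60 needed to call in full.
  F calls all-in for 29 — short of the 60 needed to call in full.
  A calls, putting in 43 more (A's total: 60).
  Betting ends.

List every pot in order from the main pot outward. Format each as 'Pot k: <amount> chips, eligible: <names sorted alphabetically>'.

Contributions: A=60, B=60, C=31, D=32, E=17, F=29
Pot levels (distinct totals of non-folded players): 17, 29, 31, 32, 60
Layer 1-17: 17 each from A, B, C, D, E, F = 17*6 = 102 chips; eligible A, B, C, D, E, F
Layer 18-29: 12 each from A, B, C, D, F = 12*5 = 60 chips; eligible A, B, C, D, F
Layer 30-31: 2 each from A, B, C, D = 2*4 = 8 chips; eligible A, B, C, D
Layer 32-32: 1 each from A, B, D = 1*3 = 3 chips; eligible A, B, D
Layer 33-60: 28 each from A, B = 28*2 = 56 chips; eligible A, B

Pot 1: 102 chips, eligible: A, B, C, D, E, F
Pot 2: 60 chips, eligible: A, B, C, D, F
Pot 3: 8 chips, eligible: A, B, C, D
Pot 4: 3 chips, eligible: A, B, D
Pot 5: 56 chips, eligible: A, B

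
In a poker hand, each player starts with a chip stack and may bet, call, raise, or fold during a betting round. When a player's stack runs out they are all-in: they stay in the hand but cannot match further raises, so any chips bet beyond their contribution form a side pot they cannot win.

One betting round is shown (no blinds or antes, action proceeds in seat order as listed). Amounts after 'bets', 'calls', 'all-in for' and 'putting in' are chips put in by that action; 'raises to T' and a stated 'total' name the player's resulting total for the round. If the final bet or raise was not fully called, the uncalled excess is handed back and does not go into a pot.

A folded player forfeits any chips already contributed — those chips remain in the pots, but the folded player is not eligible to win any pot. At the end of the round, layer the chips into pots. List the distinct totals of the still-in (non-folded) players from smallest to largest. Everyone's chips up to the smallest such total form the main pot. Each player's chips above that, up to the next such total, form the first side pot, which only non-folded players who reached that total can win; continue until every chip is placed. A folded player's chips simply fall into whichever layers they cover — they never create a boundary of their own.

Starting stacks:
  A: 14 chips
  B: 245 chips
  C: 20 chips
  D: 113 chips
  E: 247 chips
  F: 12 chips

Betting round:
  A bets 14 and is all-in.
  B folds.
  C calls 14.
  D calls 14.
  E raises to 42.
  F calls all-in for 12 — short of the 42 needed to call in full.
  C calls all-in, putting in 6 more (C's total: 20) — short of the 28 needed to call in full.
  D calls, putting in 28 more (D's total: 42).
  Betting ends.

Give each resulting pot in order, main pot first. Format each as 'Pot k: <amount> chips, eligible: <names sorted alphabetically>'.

Pot 1: 60 chips, eligible: A, C, D, E, F
Pot 2: 8 chips, eligible: A, C, D, E
Pot 3: 18 chips, eligible: C, D, E
Pot 4: 44 chips, eligible: D, E

Derivation:
Contributions: A=14, C=20, D=42, E=42, F=12
Folded: B
Pot levels (distinct totals of non-folded players): 12, 14, 20, 42
Layer 1-12: 12 each from A, C, D, E, F = 12*5 = 60 chips; eligible A, C, D, E, F
Layer 13-14: 2 each from A, C, D, E = 2*4 = 8 chips; eligible A, C, D, E
Layer 15-20: 6 each from C, D, E = 6*3 = 18 chips; eligible C, D, E
Layer 21-42: 22 each from D, E = 22*2 = 44 chips; eligible D, E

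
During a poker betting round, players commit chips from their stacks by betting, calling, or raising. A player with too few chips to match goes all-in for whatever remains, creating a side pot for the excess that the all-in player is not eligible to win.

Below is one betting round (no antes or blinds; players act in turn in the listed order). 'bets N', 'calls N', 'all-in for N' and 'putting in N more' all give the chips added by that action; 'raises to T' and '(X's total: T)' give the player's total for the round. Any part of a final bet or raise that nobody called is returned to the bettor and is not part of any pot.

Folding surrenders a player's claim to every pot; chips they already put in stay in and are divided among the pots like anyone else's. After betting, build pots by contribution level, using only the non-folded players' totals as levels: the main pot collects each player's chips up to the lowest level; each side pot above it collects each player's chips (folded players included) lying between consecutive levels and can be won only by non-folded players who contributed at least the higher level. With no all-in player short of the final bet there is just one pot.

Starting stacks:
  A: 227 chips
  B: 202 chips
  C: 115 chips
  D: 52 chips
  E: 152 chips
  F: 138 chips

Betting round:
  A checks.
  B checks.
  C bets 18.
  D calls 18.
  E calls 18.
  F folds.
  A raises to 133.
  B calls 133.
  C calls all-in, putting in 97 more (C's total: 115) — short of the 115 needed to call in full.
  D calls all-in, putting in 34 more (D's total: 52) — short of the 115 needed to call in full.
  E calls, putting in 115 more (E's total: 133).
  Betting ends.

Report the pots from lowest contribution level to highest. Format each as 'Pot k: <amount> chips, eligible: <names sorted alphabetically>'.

Contributions: A=133, B=133, C=115, D=52, E=133
Folded: F
Pot levels (distinct totals of non-folded players): 52, 115, 133
Layer 1-52: 52 each from A, B, C, D, E = 52*5 = 260 chips; eligible A, B, C, D, E
Layer 53-115: 63 each from A, B, C, E = 63*4 = 252 chips; eligible A, B, C, E
Layer 116-133: 18 each from A, B, E = 18*3 = 54 chips; eligible A, B, E

Pot 1: 260 chips, eligible: A, B, C, D, E
Pot 2: 252 chips, eligible: A, B, C, E
Pot 3: 54 chips, eligible: A, B, E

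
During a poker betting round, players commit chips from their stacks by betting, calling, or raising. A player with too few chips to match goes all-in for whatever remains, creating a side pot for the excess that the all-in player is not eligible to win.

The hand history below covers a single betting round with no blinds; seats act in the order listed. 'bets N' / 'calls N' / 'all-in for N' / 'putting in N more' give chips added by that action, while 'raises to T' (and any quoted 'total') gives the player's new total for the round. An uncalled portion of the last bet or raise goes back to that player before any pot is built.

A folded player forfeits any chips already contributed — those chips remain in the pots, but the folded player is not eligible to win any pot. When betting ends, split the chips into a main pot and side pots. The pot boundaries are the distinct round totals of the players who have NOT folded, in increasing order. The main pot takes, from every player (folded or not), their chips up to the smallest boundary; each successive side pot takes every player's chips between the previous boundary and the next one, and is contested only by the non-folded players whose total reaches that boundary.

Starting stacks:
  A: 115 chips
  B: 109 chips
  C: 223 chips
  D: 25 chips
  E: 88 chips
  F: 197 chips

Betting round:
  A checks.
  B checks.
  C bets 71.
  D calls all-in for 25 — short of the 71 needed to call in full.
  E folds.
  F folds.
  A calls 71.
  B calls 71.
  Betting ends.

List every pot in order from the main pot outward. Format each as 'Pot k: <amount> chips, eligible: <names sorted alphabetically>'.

Contributions: A=71, B=71, C=71, D=25
Folded: E, F
Pot levels (distinct totals of non-folded players): 25, 71
Layer 1-25: 25 each from A, B, C, D = 25*4 = 100 chips; eligible A, B, C, D
Layer 26-71: 46 each from A, B, C = 46*3 = 138 chips; eligible A, B, C

Pot 1: 100 chips, eligible: A, B, C, D
Pot 2: 138 chips, eligible: A, B, C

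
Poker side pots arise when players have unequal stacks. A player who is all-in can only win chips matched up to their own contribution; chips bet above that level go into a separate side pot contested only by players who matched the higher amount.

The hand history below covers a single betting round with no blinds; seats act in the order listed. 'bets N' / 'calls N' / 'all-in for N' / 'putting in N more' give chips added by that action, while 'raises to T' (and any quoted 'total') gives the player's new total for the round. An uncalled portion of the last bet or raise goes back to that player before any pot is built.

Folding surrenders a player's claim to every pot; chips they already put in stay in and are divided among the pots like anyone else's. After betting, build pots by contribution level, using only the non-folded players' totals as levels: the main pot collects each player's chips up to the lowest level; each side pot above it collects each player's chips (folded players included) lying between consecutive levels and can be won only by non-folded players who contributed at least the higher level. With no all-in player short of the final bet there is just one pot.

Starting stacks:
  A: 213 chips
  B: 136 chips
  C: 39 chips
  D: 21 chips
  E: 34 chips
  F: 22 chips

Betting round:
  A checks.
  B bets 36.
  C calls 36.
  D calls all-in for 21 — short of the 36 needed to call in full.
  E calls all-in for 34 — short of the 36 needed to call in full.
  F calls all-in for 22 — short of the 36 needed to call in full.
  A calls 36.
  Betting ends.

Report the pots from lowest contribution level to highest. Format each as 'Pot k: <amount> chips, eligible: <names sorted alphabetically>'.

Pot 1: 126 chips, eligible: A, B, C, D, E, F
Pot 2: 5 chips, eligible: A, B, C, E, F
Pot 3: 48 chips, eligible: A, B, C, E
Pot 4: 6 chips, eligible: A, B, C

Derivation:
Contributions: A=36, B=36, C=36, D=21, E=34, F=22
Pot levels (distinct totals of non-folded players): 21, 22, 34, 36
Layer 1-21: 21 each from A, B, C, D, E, F = 21*6 = 126 chips; eligible A, B, C, D, E, F
Layer 22-22: 1 each from A, B, C, E, F = 1*5 = 5 chips; eligible A, B, C, E, F
Layer 23-34: 12 each from A, B, C, E = 12*4 = 48 chips; eligible A, B, C, E
Layer 35-36: 2 each from A, B, C = 2*3 = 6 chips; eligible A, B, C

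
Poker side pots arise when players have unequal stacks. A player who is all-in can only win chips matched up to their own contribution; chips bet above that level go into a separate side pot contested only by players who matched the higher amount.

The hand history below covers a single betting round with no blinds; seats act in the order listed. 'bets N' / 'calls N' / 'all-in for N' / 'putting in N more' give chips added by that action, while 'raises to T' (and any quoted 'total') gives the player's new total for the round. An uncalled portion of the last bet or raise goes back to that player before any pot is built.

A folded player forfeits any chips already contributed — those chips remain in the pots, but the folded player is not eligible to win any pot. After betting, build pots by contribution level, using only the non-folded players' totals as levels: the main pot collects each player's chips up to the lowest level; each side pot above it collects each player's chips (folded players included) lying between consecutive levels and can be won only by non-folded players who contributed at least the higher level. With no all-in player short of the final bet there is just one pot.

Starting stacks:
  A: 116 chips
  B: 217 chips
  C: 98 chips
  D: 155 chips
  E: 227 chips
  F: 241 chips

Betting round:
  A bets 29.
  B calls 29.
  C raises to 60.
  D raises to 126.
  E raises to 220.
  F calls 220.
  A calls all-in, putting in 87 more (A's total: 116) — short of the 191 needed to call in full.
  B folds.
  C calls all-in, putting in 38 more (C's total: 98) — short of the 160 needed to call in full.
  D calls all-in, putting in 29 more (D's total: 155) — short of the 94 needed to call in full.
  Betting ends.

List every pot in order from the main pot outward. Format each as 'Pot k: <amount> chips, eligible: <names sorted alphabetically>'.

Contributions: A=116, B=29, C=98, D=155, E=220, F=220
Folded: B
Pot levels (distinct totals of non-folded players): 98, 116, 155, 220
Layer 1-98: A 98 + B 29 + C 98 + D 98 + E 98 + F 98 = 519 chips; eligible A, C, D, E, F
Layer 99-116: 18 each from A, D, E, F = 18*4 = 72 chips; eligible A, D, E, F
Layer 117-155: 39 each from D, E, F = 39*3 = 117 chips; eligible D, E, F
Layer 156-220: 65 each from E, F = 65*2 = 130 chips; eligible E, F

Pot 1: 519 chips, eligible: A, C, D, E, F
Pot 2: 72 chips, eligible: A, D, E, F
Pot 3: 117 chips, eligible: D, E, F
Pot 4: 130 chips, eligible: E, F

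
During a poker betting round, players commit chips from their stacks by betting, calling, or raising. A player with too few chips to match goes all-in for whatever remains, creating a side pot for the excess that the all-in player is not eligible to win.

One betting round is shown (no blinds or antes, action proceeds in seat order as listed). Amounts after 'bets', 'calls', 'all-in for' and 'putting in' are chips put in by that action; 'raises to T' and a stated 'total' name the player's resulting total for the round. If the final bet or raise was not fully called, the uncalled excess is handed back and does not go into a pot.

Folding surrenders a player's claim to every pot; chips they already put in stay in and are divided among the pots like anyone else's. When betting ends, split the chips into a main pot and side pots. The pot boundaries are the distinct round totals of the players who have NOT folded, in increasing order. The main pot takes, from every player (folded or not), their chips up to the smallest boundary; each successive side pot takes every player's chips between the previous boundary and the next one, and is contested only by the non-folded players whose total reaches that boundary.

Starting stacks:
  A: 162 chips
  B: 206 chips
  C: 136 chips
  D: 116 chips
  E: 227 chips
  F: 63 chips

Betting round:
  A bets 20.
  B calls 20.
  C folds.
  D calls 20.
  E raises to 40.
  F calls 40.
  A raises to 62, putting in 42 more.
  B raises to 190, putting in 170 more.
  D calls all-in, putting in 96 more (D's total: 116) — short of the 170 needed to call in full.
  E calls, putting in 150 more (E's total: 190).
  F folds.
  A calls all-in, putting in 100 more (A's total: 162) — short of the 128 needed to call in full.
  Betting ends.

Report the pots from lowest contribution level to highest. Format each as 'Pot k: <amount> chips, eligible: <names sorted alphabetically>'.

Contributions: A=162, B=190, D=116, E=190, F=40
Folded: C, F
Pot levels (distinct totals of non-folded players): 116, 162, 190
Layer 1-116: A 116 + B 116 + D 116 + E 116 + F 40 = 504 chips; eligible A, B, D, E
Layer 117-162: 46 each from A, B, E = 46*3 = 138 chips; eligible A, B, E
Layer 163-190: 28 each from B, E = 28*2 = 56 chips; eligible B, E

Pot 1: 504 chips, eligible: A, B, D, E
Pot 2: 138 chips, eligible: A, B, E
Pot 3: 56 chips, eligible: B, E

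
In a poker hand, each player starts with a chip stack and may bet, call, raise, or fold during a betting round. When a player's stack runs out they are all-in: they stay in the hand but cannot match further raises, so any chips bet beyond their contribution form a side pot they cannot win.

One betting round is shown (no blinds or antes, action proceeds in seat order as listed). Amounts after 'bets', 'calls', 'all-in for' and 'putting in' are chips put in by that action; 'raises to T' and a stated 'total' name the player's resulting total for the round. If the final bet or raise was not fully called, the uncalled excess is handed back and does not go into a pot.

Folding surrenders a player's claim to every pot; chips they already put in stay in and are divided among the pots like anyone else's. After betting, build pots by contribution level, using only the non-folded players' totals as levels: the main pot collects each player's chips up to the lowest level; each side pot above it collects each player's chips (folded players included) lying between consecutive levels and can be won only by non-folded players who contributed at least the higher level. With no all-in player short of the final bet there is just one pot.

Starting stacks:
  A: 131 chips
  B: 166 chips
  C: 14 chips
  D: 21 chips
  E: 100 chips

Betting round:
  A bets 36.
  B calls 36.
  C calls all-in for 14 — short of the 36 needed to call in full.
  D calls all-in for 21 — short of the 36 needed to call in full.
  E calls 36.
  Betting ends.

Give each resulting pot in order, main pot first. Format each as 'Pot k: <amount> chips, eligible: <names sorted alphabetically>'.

Pot 1: 70 chips, eligible: A, B, C, D, E
Pot 2: 28 chips, eligible: A, B, D, E
Pot 3: 45 chips, eligible: A, B, E

Derivation:
Contributions: A=36, B=36, C=14, D=21, E=36
Pot levels (distinct totals of non-folded players): 14, 21, 36
Layer 1-14: 14 each from A, B, C, D, E = 14*5 = 70 chips; eligible A, B, C, D, E
Layer 15-21: 7 each from A, B, D, E = 7*4 = 28 chips; eligible A, B, D, E
Layer 22-36: 15 each from A, B, E = 15*3 = 45 chips; eligible A, B, E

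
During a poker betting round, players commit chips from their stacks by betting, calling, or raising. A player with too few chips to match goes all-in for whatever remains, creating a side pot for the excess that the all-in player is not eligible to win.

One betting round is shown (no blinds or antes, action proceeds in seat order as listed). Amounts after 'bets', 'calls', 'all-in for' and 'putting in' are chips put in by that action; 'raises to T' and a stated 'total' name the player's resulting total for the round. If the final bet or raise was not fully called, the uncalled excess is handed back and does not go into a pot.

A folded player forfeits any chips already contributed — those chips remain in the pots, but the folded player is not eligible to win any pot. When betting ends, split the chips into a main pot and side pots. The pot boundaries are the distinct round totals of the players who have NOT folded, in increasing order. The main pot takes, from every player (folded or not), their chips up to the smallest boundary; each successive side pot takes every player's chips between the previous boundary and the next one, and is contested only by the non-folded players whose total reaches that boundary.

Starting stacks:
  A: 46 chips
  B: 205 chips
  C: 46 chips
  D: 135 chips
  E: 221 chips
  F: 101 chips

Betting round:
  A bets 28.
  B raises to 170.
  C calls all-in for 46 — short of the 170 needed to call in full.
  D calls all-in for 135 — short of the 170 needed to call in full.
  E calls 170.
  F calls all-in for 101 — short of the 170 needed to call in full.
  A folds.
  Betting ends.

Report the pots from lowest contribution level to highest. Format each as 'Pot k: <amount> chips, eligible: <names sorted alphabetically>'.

Pot 1: 258 chips, eligible: B, C, D, E, F
Pot 2: 220 chips, eligible: B, D, E, F
Pot 3: 102 chips, eligible: B, D, E
Pot 4: 70 chips, eligible: B, E

Derivation:
Contributions: A=28, B=170, C=46, D=135, E=170, F=101
Folded: A
Pot levels (distinct totals of non-folded players): 46, 101, 135, 170
Layer 1-46: A 28 + B 46 + C 46 + D 46 + E 46 + F 46 = 258 chips; eligible B, C, D, E, F
Layer 47-101: 55 each from B, D, E, F = 55*4 = 220 chips; eligible B, D, E, F
Layer 102-135: 34 each from B, D, E = 34*3 = 102 chips; eligible B, D, E
Layer 136-170: 35 each from B, E = 35*2 = 70 chips; eligible B, E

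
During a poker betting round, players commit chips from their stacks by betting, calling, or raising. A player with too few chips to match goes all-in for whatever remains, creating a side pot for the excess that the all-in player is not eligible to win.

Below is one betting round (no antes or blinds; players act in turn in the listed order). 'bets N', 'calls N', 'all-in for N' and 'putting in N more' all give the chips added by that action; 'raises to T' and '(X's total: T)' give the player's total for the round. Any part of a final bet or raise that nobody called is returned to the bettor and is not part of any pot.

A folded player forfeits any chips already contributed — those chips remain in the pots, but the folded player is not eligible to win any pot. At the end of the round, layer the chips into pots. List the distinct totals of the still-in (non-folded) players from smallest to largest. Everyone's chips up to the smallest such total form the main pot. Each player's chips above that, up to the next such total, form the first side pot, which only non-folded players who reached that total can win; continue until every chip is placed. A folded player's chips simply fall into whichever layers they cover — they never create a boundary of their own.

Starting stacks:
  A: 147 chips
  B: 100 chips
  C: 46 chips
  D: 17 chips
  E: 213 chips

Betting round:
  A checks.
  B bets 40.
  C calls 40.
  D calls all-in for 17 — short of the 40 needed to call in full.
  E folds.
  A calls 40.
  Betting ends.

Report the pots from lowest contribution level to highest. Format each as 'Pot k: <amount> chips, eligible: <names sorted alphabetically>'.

Contributions: A=40, B=40, C=40, D=17
Folded: E
Pot levels (distinct totals of non-folded players): 17, 40
Layer 1-17: 17 each from A, B, C, D = 17*4 = 68 chips; eligible A, B, C, D
Layer 18-40: 23 each from A, B, C = 23*3 = 69 chips; eligible A, B, C

Pot 1: 68 chips, eligible: A, B, C, D
Pot 2: 69 chips, eligible: A, B, C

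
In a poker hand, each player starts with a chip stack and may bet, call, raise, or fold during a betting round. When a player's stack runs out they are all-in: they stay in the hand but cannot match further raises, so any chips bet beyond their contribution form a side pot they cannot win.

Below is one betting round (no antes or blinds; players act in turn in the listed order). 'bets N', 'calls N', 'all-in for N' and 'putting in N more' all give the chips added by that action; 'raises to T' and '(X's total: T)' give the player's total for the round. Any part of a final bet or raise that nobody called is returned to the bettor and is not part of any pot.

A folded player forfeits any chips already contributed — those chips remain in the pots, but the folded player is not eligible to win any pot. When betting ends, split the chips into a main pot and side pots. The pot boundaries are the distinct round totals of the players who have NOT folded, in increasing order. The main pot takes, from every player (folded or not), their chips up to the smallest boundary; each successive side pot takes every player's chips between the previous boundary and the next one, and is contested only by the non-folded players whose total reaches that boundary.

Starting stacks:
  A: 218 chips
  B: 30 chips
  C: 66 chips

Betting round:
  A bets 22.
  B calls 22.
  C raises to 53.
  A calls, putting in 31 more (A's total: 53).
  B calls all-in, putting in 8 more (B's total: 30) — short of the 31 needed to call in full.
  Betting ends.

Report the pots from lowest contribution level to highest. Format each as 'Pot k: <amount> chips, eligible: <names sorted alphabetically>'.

Contributions: A=53, B=30, C=53
Pot levels (distinct totals of non-folded players): 30, 53
Layer 1-30: 30 each from A, B, C = 30*3 = 90 chips; eligible A, B, C
Layer 31-53: 23 each from A, C = 23*2 = 46 chips; eligible A, C

Pot 1: 90 chips, eligible: A, B, C
Pot 2: 46 chips, eligible: A, C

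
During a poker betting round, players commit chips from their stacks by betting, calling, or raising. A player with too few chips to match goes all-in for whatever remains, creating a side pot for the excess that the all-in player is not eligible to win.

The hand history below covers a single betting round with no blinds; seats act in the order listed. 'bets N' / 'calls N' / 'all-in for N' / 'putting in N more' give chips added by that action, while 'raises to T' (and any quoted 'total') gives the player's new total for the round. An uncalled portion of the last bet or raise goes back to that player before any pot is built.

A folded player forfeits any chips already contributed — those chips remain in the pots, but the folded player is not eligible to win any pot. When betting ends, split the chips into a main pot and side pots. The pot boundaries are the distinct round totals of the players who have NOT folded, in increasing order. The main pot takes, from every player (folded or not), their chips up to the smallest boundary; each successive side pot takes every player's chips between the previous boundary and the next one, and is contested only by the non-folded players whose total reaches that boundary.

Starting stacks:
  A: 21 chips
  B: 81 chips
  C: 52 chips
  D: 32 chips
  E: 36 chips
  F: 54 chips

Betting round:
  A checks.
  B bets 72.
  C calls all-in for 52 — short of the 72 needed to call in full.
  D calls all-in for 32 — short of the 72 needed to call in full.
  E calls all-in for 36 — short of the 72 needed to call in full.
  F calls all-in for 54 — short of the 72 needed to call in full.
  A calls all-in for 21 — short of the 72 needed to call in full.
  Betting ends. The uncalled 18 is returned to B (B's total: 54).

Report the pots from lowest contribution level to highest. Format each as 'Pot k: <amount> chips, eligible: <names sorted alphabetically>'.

Contributions (after 18 returned to B): A=21, B=54, C=52, D=32, E=36, F=54
Pot levels (distinct totals of non-folded players): 21, 32, 36, 52, 54
Layer 1-21: 21 each from A, B, C, D, E, F = 21*6 = 126 chips; eligible A, B, C, D, E, F
Layer 22-32: 11 each from B, C, D, E, F = 11*5 = 55 chips; eligible B, C, D, E, F
Layer 33-36: 4 each from B, C, E, F = 4*4 = 16 chips; eligible B, C, E, F
Layer 37-52: 16 each from B, C, F = 16*3 = 48 chips; eligible B, C, F
Layer 53-54: 2 each from B, F = 2*2 = 4 chips; eligible B, F

Pot 1: 126 chips, eligible: A, B, C, D, E, F
Pot 2: 55 chips, eligible: B, C, D, E, F
Pot 3: 16 chips, eligible: B, C, E, F
Pot 4: 48 chips, eligible: B, C, F
Pot 5: 4 chips, eligible: B, F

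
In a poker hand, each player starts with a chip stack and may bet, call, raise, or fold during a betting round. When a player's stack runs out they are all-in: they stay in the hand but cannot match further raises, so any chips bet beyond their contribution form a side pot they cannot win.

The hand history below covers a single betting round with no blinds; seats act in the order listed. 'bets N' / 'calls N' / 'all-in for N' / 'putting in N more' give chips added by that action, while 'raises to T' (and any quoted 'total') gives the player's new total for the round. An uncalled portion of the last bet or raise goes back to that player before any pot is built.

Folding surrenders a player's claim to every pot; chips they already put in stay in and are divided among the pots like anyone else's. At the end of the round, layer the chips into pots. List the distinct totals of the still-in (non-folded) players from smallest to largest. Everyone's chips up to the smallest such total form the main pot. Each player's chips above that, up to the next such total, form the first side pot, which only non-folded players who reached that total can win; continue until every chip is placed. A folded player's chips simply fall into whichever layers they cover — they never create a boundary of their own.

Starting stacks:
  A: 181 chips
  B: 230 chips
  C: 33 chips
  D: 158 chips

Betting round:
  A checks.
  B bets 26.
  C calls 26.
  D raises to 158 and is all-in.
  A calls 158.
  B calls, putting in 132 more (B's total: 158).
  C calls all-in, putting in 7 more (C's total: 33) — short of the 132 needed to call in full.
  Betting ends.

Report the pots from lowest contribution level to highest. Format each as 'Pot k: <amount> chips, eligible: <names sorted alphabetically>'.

Contributions: A=158, B=158, C=33, D=158
Pot levels (distinct totals of non-folded players): 33, 158
Layer 1-33: 33 each from A, B, C, D = 33*4 = 132 chips; eligible A, B, C, D
Layer 34-158: 125 each from A, B, D = 125*3 = 375 chips; eligible A, B, D

Pot 1: 132 chips, eligible: A, B, C, D
Pot 2: 375 chips, eligible: A, B, D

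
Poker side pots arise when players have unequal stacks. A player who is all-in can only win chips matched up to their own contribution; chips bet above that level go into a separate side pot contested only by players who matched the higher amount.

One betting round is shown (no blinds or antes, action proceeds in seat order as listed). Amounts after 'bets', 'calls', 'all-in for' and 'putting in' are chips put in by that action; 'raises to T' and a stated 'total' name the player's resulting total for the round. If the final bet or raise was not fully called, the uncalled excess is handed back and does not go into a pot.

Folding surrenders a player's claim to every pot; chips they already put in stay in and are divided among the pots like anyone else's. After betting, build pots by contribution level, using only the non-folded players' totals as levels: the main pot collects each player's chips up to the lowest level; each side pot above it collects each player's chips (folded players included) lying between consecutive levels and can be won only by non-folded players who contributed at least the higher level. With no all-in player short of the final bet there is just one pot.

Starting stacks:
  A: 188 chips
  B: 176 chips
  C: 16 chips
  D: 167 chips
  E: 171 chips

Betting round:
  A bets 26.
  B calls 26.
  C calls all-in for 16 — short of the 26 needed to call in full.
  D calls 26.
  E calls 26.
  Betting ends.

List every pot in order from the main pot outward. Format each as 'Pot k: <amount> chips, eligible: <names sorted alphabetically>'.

Contributions: A=26, B=26, C=16, D=26, E=26
Pot levels (distinct totals of non-folded players): 16, 26
Layer 1-16: 16 each from A, B, C, D, E = 16*5 = 80 chips; eligible A, B, C, D, E
Layer 17-26: 10 each from A, B, D, E = 10*4 = 40 chips; eligible A, B, D, E

Pot 1: 80 chips, eligible: A, B, C, D, E
Pot 2: 40 chips, eligible: A, B, D, E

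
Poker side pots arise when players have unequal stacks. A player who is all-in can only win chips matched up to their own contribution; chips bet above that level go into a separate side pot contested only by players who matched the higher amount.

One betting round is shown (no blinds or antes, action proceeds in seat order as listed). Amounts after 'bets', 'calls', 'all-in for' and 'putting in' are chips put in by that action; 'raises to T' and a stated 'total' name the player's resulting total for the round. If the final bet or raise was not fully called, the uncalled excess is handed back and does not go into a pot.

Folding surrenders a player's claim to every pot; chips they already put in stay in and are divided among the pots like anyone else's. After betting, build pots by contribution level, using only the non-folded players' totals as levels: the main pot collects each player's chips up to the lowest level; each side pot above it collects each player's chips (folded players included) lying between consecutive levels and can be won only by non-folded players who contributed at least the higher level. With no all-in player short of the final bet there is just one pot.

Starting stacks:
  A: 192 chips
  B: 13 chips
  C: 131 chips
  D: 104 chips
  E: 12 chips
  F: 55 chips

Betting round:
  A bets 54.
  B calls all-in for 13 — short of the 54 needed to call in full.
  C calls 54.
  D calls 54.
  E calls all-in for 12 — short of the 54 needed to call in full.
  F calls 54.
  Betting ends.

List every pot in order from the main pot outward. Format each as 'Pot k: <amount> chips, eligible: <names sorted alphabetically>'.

Contributions: A=54, B=13, C=54, D=54, E=12, F=54
Pot levels (distinct totals of non-folded players): 12, 13, 54
Layer 1-12: 12 each from A, B, C, D, E, F = 12*6 = 72 chips; eligible A, B, C, D, E, F
Layer 13-13: 1 each from A, B, C, D, F = 1*5 = 5 chips; eligible A, B, C, D, F
Layer 14-54: 41 each from A, C, D, F = 41*4 = 164 chips; eligible A, C, D, F

Pot 1: 72 chips, eligible: A, B, C, D, E, F
Pot 2: 5 chips, eligible: A, B, C, D, F
Pot 3: 164 chips, eligible: A, C, D, F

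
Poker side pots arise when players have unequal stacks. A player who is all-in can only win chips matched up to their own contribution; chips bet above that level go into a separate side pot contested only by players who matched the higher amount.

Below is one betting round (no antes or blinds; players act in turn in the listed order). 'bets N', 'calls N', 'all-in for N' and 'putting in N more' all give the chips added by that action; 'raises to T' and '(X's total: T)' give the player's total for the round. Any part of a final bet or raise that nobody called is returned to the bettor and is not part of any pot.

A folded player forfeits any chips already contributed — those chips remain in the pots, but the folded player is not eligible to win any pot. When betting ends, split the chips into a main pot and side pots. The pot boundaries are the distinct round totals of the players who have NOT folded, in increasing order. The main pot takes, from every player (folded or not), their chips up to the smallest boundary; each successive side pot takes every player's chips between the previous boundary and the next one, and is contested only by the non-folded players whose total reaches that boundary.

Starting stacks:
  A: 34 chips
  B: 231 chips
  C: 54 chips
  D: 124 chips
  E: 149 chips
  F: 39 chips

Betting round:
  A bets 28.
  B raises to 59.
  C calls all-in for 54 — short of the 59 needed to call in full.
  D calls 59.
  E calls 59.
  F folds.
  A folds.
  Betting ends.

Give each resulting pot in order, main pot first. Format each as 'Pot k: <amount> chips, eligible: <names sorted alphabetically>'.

Contributions: A=28, B=59, C=54, D=59, E=59
Folded: A, F
Pot levels (distinct totals of non-folded players): 54, 59
Layer 1-54: A 28 + B 54 + C 54 + D 54 + E 54 = 244 chips; eligible B, C, D, E
Layer 55-59: 5 each from B, D, E = 5*3 = 15 chips; eligible B, D, E

Pot 1: 244 chips, eligible: B, C, D, E
Pot 2: 15 chips, eligible: B, D, E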